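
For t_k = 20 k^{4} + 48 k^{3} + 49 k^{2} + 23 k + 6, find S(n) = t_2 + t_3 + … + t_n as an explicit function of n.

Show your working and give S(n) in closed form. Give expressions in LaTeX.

S(n) = 4 n^{5} + 22 n^{4} + 47 n^{3} + 48 n^{2} + 25 n - 146

r(k) = (20*k**4 + 128*k**3 + 313*k**2 + 345*k + 146)/(20*k**4 + 48*k**3 + 49*k**2 + 23*k + 6) after simplifying.
Take A(k)=1, B(k)=1, C(k)=k**4 + 12*k**3/5 + 49*k**2/20 + 23*k/20 + 3/10.
Solve (1)·f(k+1) − (1)·f(k) = k**4 + 12*k**3/5 + 49*k**2/20 + 23*k/20 + 3/10.
Bound: deg f ≤ 5.
Solve for f: f(k) = k*(4*k**4 + 2*k**3 - k**2 - k + 2)/20 (degree 5 ≤ 5).
Certificate R = B(k−1)f/C = k*(4*k**4 + 2*k**3 - k**2 - k + 2)/(20*k**4 + 48*k**3 + 49*k**2 + 23*k + 6) gives s_k = k*(4*k**4 + 2*k**3 - k**2 - k + 2).
s_(k+1) − s_k = 20*k**4 + 48*k**3 + 49*k**2 + 23*k + 6 = t_k.
s_(n+1) = 4*n**5 + 22*n**4 + 47*n**3 + 48*n**2 + 25*n + 6 and s_(2) = 152, so S(n) = 4*n**5 + 22*n**4 + 47*n**3 + 48*n**2 + 25*n - 146.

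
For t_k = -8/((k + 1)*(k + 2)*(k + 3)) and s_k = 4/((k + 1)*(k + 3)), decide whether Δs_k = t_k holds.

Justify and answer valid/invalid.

Invalid: residual 12/(k**4 + 10*k**3 + 35*k**2 + 50*k + 24) ≠ 0.

s_(k+1) = 4/((k + 2)*(k + 4))
s_(k+1) − s_k = 4*(-2*k - 5)/(k**4 + 10*k**3 + 35*k**2 + 50*k + 24)
(s_(k+1) − s_k) − t_k = 12/(k**4 + 10*k**3 + 35*k**2 + 50*k + 24)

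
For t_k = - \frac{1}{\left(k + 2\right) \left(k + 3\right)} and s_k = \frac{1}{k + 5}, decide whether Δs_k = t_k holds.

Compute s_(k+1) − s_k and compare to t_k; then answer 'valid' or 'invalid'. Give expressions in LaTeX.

s_(k+1) = 1/(k + 6)
s_(k+1) − s_k = -1/((k + 5)*(k + 6))
(s_(k+1) − s_k) − t_k = 6*(k + 4)/(k**4 + 16*k**3 + 91*k**2 + 216*k + 180)

Invalid: residual \frac{6 \left(k + 4\right)}{k^{4} + 16 k^{3} + 91 k^{2} + 216 k + 180} ≠ 0.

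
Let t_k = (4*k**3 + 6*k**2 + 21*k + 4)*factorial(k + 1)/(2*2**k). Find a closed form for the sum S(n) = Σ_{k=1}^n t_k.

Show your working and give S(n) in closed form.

Step 1: r(k) = (4*k**4 + 26*k**3 + 81*k**2 + 125*k + 70)/(2*(4*k**3 + 6*k**2 + 21*k + 4)).
So A=k/2 + 1 and B=1, with C=k**3 + 3*k**2/2 + 21*k/4 + 1.
Need (k/2 + 1)·f(k+1) − (1)·f(k) = k**3 + 3*k**2/2 + 21*k/4 + 1.
deg f ≤ 2 (via 1,0,3).
Solve for f: f(k) = (4*k**2 - 2*k + 3)/2 (degree 2 ≤ 2).
Get s_k = R·t_k = (4*k**2 - 2*k + 3)*factorial(k + 1)/2**k with R(k) = B(k−1)f(k)/C(k) = 2*(4*k**2 - 2*k + 3)/(4*k**3 + 6*k**2 + 21*k + 4).
Verify: (4*k**3 + 6*k**2 + 21*k + 4)*factorial(k + 1)/(2*2**k) matches t_k.
s_(n+1) = 2**(-n - 1)*(4*n**2 + 6*n + 5)*factorial(n + 2) and s_(1) = 5, so S(n) = (-10*2**n + 4*n**4*factorial(n) + 18*n**3*factorial(n) + 31*n**2*factorial(n) + 27*n*factorial(n) + 10*factorial(n))/(2*2**n).

S(n) = (-10*2**n + 4*n**4*factorial(n) + 18*n**3*factorial(n) + 31*n**2*factorial(n) + 27*n*factorial(n) + 10*factorial(n))/(2*2**n)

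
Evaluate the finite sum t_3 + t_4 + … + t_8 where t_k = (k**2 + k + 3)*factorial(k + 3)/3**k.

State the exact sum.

Σ = 15765280/27

The ratio is (k + 4)*(k + (k + 1)**2 + 4)/(3*(k**2 + k + 3)).
So A=k/3 + 4/3 and B=1, with C=k**2 + k + 3.
Set up (k/3 + 4/3)·f(k+1) − (1)·f(k) − (k**2 + k + 3) = 0.
Bound: deg f ≤ 1.
Solving with deg f ≤ 1: f(k) = 3*(k - 1).
Then R = B(k−1)f/C = 3*(k - 1)/(k**2 + k + 3), so s_k = R(k)·t_k = 3**(1 - k)*(k - 1)*factorial(k + 3).
Check: Δs_k = (k**2 + k + 3)*factorial(k + 3)/3**k. ✓
Evaluate s at k=9 and k=3: 15769600/27 and 160; difference 15765280/27.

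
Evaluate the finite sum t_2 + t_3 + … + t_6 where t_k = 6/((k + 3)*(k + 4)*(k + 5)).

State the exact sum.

Σ = 4/55

Compute t_(k+1)/t_k: get (k + 3)/(k + 6).
A = k + 3, B = k + 6, C = 1.
Set up (k + 3)·f(k+1) − (k + 5)·f(k) − (1) = 0.
From deg A=1, deg B=1, deg C=0: d=2.
Match coefficients ⇒ f(k) = k*(k + 7)/24.
Get s_k = R·t_k = k*(k + 7)/(4*(k + 3)*(k + 4)) with R(k) = B(k−1)f(k)/C(k) = k*(k + 5)*(k + 7)/24.
s_(k+1) − s_k = 6/(k**3 + 12*k**2 + 47*k + 60) = t_k.
Σ_(k=2)^(6) t_k = s_(7) − s_(2) = 49/220 − (3/20) = 4/55.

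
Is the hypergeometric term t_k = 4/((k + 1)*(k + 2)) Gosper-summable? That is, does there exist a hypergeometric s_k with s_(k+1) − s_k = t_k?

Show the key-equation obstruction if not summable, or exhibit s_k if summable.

Ratio r(k) = (k + 1)/(k + 3).
Normal form (A,B,C) = (k + 1, k + 3, 1).
f must satisfy (k + 1)·f(k+1) − (k + 2)·f(k) = 1.
deg f ≤ 1 (via 1,1,0).
Coefficient equations give f(k) = k.
R(k) = B(k−1)·f(k)/C(k) = k*(k + 2); s_k = R·t_k = 4*k/(k + 1).
Verify: 4/(k**2 + 3*k + 2) matches t_k.

Yes. s_k = 4*k/(k + 1).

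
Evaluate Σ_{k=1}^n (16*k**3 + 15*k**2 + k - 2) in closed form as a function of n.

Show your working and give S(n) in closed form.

S(n) = n*(4*n**3 + 13*n**2 + 12*n + 1)

r(k) = (16*k**3 + 63*k**2 + 79*k + 30)/(16*k**3 + 15*k**2 + k - 2) after simplifying.
A = 1, B = 1, C = k**3 + 15*k**2/16 + k/16 - 1/8.
Need (1)·f(k+1) − (1)·f(k) = k**3 + 15*k**2/16 + k/16 - 1/8.
Degrees (0,0,3) ⇒ d ≤ 4.
Solve for f: f(k) = k**2*(4*k**2 - 3*k - 3)/16 (degree 4 ≤ 4).
Get s_k = R·t_k = k**2*(4*k**2 - 3*k - 3) with R(k) = B(k−1)f(k)/C(k) = k**2*(4*k**2 - 3*k - 3)/(16*k**3 + 15*k**2 + k - 2).
Check: Δs_k = 16*k**3 + 15*k**2 + k - 2. ✓
Evaluate: s_(n+1) = 4*n**4 + 13*n**3 + 12*n**2 + n - 2; subtract s_(1) = -2 ⇒ S(n) = n*(4*n**3 + 13*n**2 + 12*n + 1).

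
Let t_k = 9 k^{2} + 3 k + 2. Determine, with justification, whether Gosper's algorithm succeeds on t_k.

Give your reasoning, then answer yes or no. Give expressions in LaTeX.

Compute t_(k+1)/t_k: get (9*k**2 + 21*k + 14)/(9*k**2 + 3*k + 2).
A = 1, B = 1, C = k**2 + k/3 + 2/9.
Key eq: (1)·f(k+1) = (1)·f(k) + (k**2 + k/3 + 2/9).
deg f ≤ 3 (via 0,0,2).
Solving with deg f ≤ 3: f(k) = k*(3*k**2 - 3*k + 2)/9.
Get s_k = R·t_k = k*(3*k**2 - 3*k + 2) with R(k) = B(k−1)f(k)/C(k) = k*(3*k**2 - 3*k + 2)/(9*k**2 + 3*k + 2).
Δs = 9*k**2 + 3*k + 2, as required.

Yes. s_k = k \left(3 k^{2} - 3 k + 2\right).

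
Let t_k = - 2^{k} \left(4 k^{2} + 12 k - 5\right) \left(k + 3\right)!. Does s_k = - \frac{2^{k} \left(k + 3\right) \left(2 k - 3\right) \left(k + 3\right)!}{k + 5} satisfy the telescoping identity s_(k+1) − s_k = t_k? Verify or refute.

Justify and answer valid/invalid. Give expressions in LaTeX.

s_(k+1) = -2**(k + 1)*(k + 4)*(2*k - 1)*factorial(k + 4)/(k + 6)
s_(k+1) − s_k = -2**k*(4*k**4 + 48*k**3 + 183*k**2 + 199*k - 106)*factorial(k + 3)/((k + 5)*(k + 6))
(s_(k+1) − s_k) − t_k = 2**(k + 1)*(4*k**3 + 32*k**2 + 53*k - 22)*factorial(k + 3)/((k + 5)*(k + 6))

Invalid: residual \frac{2^{k + 1} \left(4 k^{3} + 32 k^{2} + 53 k - 22\right) \left(k + 3\right)!}{\left(k + 5\right) \left(k + 6\right)} ≠ 0.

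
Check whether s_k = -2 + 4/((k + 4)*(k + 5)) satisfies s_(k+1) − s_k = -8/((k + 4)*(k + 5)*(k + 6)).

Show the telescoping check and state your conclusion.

Valid: the claim telescopes to t_k.

s_(k+1) = -2 + 4/((k + 5)*(k + 6))
s_(k+1) − s_k = -8/(k**3 + 15*k**2 + 74*k + 120)
(s_(k+1) − s_k) − t_k = 0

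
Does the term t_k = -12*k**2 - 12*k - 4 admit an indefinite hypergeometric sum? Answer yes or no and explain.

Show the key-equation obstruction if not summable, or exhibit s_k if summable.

The ratio is (3*k**2 + 9*k + 7)/(3*k**2 + 3*k + 1).
Take A(k)=1, B(k)=1, C(k)=k**2 + k + 1/3.
Solve (1)·f(k+1) − (1)·f(k) = k**2 + k + 1/3.
Degrees (0,0,2) ⇒ d ≤ 3.
Solve for f: f(k) = k**3/3 (degree 3 ≤ 3).
So s_k = (B(k−1)f/C)·t_k = (k**3/(3*k**2 + 3*k + 1))·t_k = -4*k**3.
s_(k+1) − s_k = 4*k**3 - 4*(k + 1)**3 = t_k.

Yes. s_k = -4*k**3.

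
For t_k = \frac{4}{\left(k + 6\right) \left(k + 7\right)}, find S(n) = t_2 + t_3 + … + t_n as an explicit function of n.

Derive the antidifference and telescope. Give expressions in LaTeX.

S(n) = \frac{n - 1}{2 \left(n + 7\right)}

Ratio r(k) = (k + 6)/(k + 8).
Normal form (A,B,C) = (k + 6, k + 8, 1).
Set up (k + 6)·f(k+1) − (k + 7)·f(k) − (1) = 0.
From deg A=1, deg B=1, deg C=0: d=1.
Match coefficients ⇒ f(k) = k/6.
R(k) = B(k−1)·f(k)/C(k) = k*(k + 7)/6; s_k = R·t_k = 2*k/(3*(k + 6)).
Check: Δs_k = 4/(k**2 + 13*k + 42). ✓
Σ_(k=2)^n t_k = s_(n+1) − s_(2) = (2*(n + 1)/(3*(n + 7))) − (1/6), i.e. (n - 1)/(2*(n + 7)).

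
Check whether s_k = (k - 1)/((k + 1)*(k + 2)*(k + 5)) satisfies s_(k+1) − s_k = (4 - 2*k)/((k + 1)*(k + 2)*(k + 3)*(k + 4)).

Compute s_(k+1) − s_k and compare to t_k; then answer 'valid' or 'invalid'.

Invalid: residual 6*(k**2 + 3*k - 8)/(k**6 + 21*k**5 + 175*k**4 + 735*k**3 + 1624*k**2 + 1764*k + 720) ≠ 0.

s_(k+1) = k/((k + 2)*(k + 3)*(k + 6))
s_(k+1) − s_k = 2*(-k**2 - 2*k + 9)/(k**5 + 17*k**4 + 107*k**3 + 307*k**2 + 396*k + 180)
(s_(k+1) − s_k) − t_k = 6*(k**2 + 3*k - 8)/(k**6 + 21*k**5 + 175*k**4 + 735*k**3 + 1624*k**2 + 1764*k + 720)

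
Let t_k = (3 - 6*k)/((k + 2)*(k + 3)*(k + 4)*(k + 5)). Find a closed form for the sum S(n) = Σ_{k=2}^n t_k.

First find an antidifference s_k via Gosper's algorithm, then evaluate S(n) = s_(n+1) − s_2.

S(n) = (-7*n**3 - 84*n**2 + 31*n + 60)/(120*(n**3 + 12*n**2 + 47*n + 60))

Compute t_(k+1)/t_k: get (k + 2)*(2*k + 1)/((k + 6)*(2*k - 1)).
Gosper form: A/B · C(k+1)/C(k) with A=k + 2, B=k + 6, C=k - 1/2.
Need (k + 2)·f(k+1) − (k + 5)·f(k) = k - 1/2.
Degrees (1,1,1) ⇒ d ≤ 3.
A polynomial solution: f(k) = k*(k**2 + 9*k - 46)/144.
R(k) = B(k−1)·f(k)/C(k) = k*(k + 5)*(k**2 + 9*k - 46)/(72*(2*k - 1)); s_k = R·t_k = -k*(k**2 + 9*k - 46)/(24*(k + 2)*(k + 3)*(k + 4)).
Δs = 3*(1 - 2*k)/(k**4 + 14*k**3 + 71*k**2 + 154*k + 120), as required.
s_(n+1) = (-n**3 - 12*n**2 + 25*n + 36)/(24*(n**3 + 12*n**2 + 47*n + 60)) and s_(2) = 1/60, so S(n) = (-7*n**3 - 84*n**2 + 31*n + 60)/(120*(n**3 + 12*n**2 + 47*n + 60)).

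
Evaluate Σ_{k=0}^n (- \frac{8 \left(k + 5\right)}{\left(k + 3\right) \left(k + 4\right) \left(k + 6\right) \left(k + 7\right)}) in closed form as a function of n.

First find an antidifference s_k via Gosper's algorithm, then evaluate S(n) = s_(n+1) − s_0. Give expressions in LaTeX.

S(n) = \frac{2 \left(- n^{2} - 11 n - 10\right)}{9 \left(n^{2} + 11 n + 28\right)}

r(k) = (k + 3)*(k + 6)**2/((k + 5)**2*(k + 8)) after simplifying.
A = k + 3, B = k + 8, C = k**2 + 10*k + 25.
Solve (k + 3)·f(k+1) − (k + 7)·f(k) = k**2 + 10*k + 25.
Bound: deg f ≤ 4.
Coefficient equations give f(k) = k*(k + 4)*(k + 5)*(k + 9)/36.
R(k) = B(k−1)·f(k)/C(k) = k*(k + 4)*(k + 7)*(k + 9)/(36*(k + 5)); s_k = R·t_k = 2*k*(-k - 9)/(9*(k**2 + 9*k + 18)).
Check: Δs_k = 8*(-k - 5)/(k**4 + 20*k**3 + 145*k**2 + 450*k + 504). ✓
Σ_(k=0)^n t_k = s_(n+1) − s_(0) = (2*(-n**2 - 11*n - 10)/(9*(n**2 + 11*n + 28))) − (0), i.e. 2*(-n**2 - 11*n - 10)/(9*(n**2 + 11*n + 28)).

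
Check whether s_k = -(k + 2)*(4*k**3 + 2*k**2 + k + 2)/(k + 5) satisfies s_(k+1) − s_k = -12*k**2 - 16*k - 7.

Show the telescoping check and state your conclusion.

s_(k+1) = -(k + 3)*(k + 4*(k + 1)**3 + 2*(k + 1)**2 + 3)/(k + 6)
s_(k+1) − s_k = (-12*k**4 - 124*k**3 - 321*k**2 - 299*k - 111)/(k**2 + 11*k + 30)
(s_(k+1) − s_k) − t_k = 3*(8*k**3 + 74*k**2 + 86*k + 33)/(k**2 + 11*k + 30)

Invalid: residual 3*(8*k**3 + 74*k**2 + 86*k + 33)/(k**2 + 11*k + 30) ≠ 0.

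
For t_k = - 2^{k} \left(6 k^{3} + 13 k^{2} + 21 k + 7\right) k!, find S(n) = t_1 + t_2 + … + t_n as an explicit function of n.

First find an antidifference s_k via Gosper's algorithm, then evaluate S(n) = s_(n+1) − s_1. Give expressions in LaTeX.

Step 1: r(k) = 2*(6*k**4 + 37*k**3 + 96*k**2 + 112*k + 47)/(6*k**3 + 13*k**2 + 21*k + 7).
A = 2*k + 2, B = 1, C = k**3 + 13*k**2/6 + 7*k/2 + 7/6.
Set up (2*k + 2)·f(k+1) − (1)·f(k) − (k**3 + 13*k**2/6 + 7*k/2 + 7/6) = 0.
Bound: deg f ≤ 2.
Solving with deg f ≤ 2: f(k) = (3*k**2 - k + 3)/6.
R(k) = B(k−1)·f(k)/C(k) = (3*k**2 - k + 3)/(6*k**3 + 13*k**2 + 21*k + 7); s_k = R·t_k = -2**k*(3*k**2 - k + 3)*factorial(k).
s_(k+1) − s_k = -2**k*(6*k**3 + 13*k**2 + 21*k + 7)*factorial(k) = t_k.
Σ_(k=1)^n t_k = s_(n+1) − s_(1) = (-2**(n + 1)*(3*n**2 + 5*n + 5)*factorial(n + 1)) − (-10), i.e. -6*2**n*n**3*factorial(n) - 16*2**n*n**2*factorial(n) - 20*2**n*n*factorial(n) - 10*2**n*factorial(n) + 10.

S(n) = - 6 \cdot 2^{n} n^{3} n! - 16 \cdot 2^{n} n^{2} n! - 20 \cdot 2^{n} n n! - 10 \cdot 2^{n} n! + 10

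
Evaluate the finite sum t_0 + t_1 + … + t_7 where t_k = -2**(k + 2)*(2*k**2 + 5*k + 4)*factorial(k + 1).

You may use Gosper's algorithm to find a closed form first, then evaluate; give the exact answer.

r(k) = 2*(2*k**3 + 13*k**2 + 29*k + 22)/(2*k**2 + 5*k + 4) after simplifying.
Factor: A=2*k + 4; B=1; C=k**2 + 5*k/2 + 2.
f must satisfy (2*k + 4)·f(k+1) − (1)·f(k) = k**2 + 5*k/2 + 2.
deg f ≤ 1 (via 1,0,2).
Coefficient equations give f(k) = k/2.
So s_k = (B(k−1)f/C)·t_k = (k/(2*k**2 + 5*k + 4))·t_k = -2**(k + 2)*k*factorial(k + 1).
Verify: -2**(k + 2)*(2*k**2 + 5*k + 4)*factorial(k + 1) matches t_k.
Sum = s_(8) − s_(0); s_(8) = -2972712960, s_(0) = 0 ⇒ -2972712960.

Σ = -2972712960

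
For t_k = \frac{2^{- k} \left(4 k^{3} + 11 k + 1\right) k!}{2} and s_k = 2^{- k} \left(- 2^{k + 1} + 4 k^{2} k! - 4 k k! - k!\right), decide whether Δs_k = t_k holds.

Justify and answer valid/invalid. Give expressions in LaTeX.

Valid — Δs_k = t_k.

s_(k+1) = (-4*2**k + 4*k**3*factorial(k) + 8*k**2*factorial(k) + 3*k*factorial(k) - factorial(k))/(2*2**k)
s_(k+1) − s_k = (4*k**3 + 11*k + 1)*factorial(k)/(2*2**k)
(s_(k+1) − s_k) − t_k = 0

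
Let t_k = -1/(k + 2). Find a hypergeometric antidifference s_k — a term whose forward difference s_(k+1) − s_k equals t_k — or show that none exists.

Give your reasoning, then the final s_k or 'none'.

not Gosper-summable; s_k does not exist

Step 1: r(k) = (k + 2)/(k + 3).
So A=k + 2 and B=k + 3, with C=1.
Solve (k + 2)·f(k+1) − (k + 2)·f(k) = 1.
Bound: deg f ≤ 0.
Generic f = c0 gives residual -1; -1 = 0 cannot hold, so t_k is not Gosper-summable.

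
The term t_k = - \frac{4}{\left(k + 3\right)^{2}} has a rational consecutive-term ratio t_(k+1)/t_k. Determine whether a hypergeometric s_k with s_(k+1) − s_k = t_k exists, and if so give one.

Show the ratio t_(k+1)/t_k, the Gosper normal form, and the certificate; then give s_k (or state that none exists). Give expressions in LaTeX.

no hypergeometric antidifference exists

The ratio is (k + 3)**2/(k + 4)**2.
Gosper form: A/B · C(k+1)/C(k) with A=k**2 + 6*k + 9, B=k**2 + 8*k + 16, C=1.
f must satisfy (k**2 + 6*k + 9)·f(k+1) − (k**2 + 6*k + 9)·f(k) = 1.
From deg A=2, deg B=2, deg C=0: d=0.
Put f(k) = c0: A·f(k+1) − B(k−1)·f(k) − C = -1; need -1 = 0 — inconsistent ⇒ no f, not summable.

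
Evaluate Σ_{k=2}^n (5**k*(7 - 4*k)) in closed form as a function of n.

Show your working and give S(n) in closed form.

The ratio is 5*(4*k - 3)/(4*k - 7).
Normal form (A,B,C) = (5, 1, k - 7/4).
Solve (5)·f(k+1) − (1)·f(k) = k - 7/4.
From deg A=0, deg B=0, deg C=1: d=1.
Match coefficients ⇒ f(k) = (k - 3)/4.
So s_k = (B(k−1)f/C)·t_k = ((k - 3)/(4*k - 7))·t_k = 5**k*(3 - k).
Verify: 5**k*(7 - 4*k) matches t_k.
s_(n+1) = 5**(n + 1)*(2 - n) and s_(2) = 25, so S(n) = -5*5**n*n + 10*5**n - 25.

S(n) = -5*5**n*n + 10*5**n - 25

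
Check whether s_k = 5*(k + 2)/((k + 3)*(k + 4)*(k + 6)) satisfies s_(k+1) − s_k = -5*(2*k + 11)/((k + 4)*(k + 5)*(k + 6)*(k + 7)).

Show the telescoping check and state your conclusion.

Invalid: residual 5*(3*k + 17)/(k**5 + 25*k**4 + 245*k**3 + 1175*k**2 + 2754*k + 2520) ≠ 0.

s_(k+1) = 5*(k + 3)/((k + 4)*(k + 5)*(k + 7))
s_(k+1) − s_k = 10*(-k**2 - 7*k - 8)/(k**5 + 25*k**4 + 245*k**3 + 1175*k**2 + 2754*k + 2520)
(s_(k+1) − s_k) − t_k = 5*(3*k + 17)/(k**5 + 25*k**4 + 245*k**3 + 1175*k**2 + 2754*k + 2520)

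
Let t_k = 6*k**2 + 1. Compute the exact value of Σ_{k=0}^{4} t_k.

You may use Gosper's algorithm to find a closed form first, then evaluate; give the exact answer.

Σ = 185

The ratio is (6*(k + 1)**2 + 1)/(6*k**2 + 1).
Factor: A=1; B=1; C=k**2 + 1/6.
Solve (1)·f(k+1) − (1)·f(k) = k**2 + 1/6.
Bound: deg f ≤ 3.
Solve for f: f(k) = k*(2*k**2 - 3*k + 2)/6 (degree 3 ≤ 3).
So s_k = (B(k−1)f/C)·t_k = (k*(2*k**2 - 3*k + 2)/(6*k**2 + 1))·t_k = k*(2*k**2 - 3*k + 2).
Check: Δs_k = 6*k**2 + 1. ✓
Σ_(k=0)^(4) t_k = s_(5) − s_(0) = 185 − (0) = 185.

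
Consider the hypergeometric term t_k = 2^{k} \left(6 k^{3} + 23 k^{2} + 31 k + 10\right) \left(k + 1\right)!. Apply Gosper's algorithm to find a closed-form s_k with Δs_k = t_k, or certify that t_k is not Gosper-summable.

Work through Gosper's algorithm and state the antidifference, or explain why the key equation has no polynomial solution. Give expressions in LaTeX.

s_k = 2^{k} \left(k + 1\right) \left(3 k - 2\right) \left(k + 1\right)!

The ratio is 2*(6*k**4 + 53*k**3 + 177*k**2 + 260*k + 140)/(6*k**3 + 23*k**2 + 31*k + 10).
Take A(k)=2*k + 4, B(k)=1, C(k)=k**3 + 23*k**2/6 + 31*k/6 + 5/3.
Key eq: (2*k + 4)·f(k+1) = (1)·f(k) + (k**3 + 23*k**2/6 + 31*k/6 + 5/3).
Degrees (1,0,3) ⇒ d ≤ 2.
Solving with deg f ≤ 2: f(k) = (k + 1)*(3*k - 2)/6.
Get s_k = R·t_k = 2**k*(k + 1)*(3*k - 2)*factorial(k + 1) with R(k) = B(k−1)f(k)/C(k) = (k + 1)*(3*k - 2)/(6*k**3 + 23*k**2 + 31*k + 10).
Check: Δs_k = 2**k*(6*k**3 + 23*k**2 + 31*k + 10)*factorial(k + 1). ✓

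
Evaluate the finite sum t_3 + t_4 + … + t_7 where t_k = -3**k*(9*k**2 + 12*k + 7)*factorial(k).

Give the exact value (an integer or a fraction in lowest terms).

Σ = -6084407664

Compute t_(k+1)/t_k: get 3*(9*k**3 + 39*k**2 + 58*k + 28)/(9*k**2 + 12*k + 7).
Factor: A=3*k + 3; B=1; C=k**2 + 4*k/3 + 7/9.
Set up (3*k + 3)·f(k+1) − (1)·f(k) − (k**2 + 4*k/3 + 7/9) = 0.
Degrees (1,0,2) ⇒ d ≤ 1.
Solving with deg f ≤ 1: f(k) = (3*k - 1)/9.
Then R = B(k−1)f/C = (3*k - 1)/(9*k**2 + 12*k + 7), so s_k = R(k)·t_k = -3**k*(3*k - 1)*factorial(k).
Δs = -3**k*(9*k**2 + 12*k + 7)*factorial(k), as required.
Σ_(k=3)^(7) t_k = s_(8) − s_(3) = -6084408960 − (-1296) = -6084407664.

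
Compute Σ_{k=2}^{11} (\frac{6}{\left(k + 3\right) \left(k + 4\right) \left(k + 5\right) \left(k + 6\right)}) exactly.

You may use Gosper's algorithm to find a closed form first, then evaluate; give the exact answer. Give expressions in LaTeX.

Σ = 43/4760

r(k) = (k + 3)/(k + 7) after simplifying.
Factor: A=k + 3; B=k + 7; C=1.
Key eq: (k + 3)·f(k+1) = (k + 6)·f(k) + (1).
d = 3 from the (1,1,0) case.
Solve for f: f(k) = k*(k**2 + 12*k + 47)/180 (degree 3 ≤ 3).
Get s_k = R·t_k = k*(k**2 + 12*k + 47)/(30*(k + 3)*(k + 4)*(k + 5)) with R(k) = B(k−1)f(k)/C(k) = k*(k + 6)*(k**2 + 12*k + 47)/180.
Δs = 6/(k**4 + 18*k**3 + 119*k**2 + 342*k + 360), as required.
Σ_(k=2)^(11) t_k = s_(12) − s_(2) = 67/2040 − (1/42) = 43/4760.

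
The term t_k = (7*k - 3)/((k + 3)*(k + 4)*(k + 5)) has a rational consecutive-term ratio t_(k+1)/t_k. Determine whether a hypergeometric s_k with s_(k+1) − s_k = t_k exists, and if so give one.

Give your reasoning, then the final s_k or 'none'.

Compute t_(k+1)/t_k: get (k + 3)*(7*k + 4)/((k + 6)*(7*k - 3)).
Take A(k)=k + 3, B(k)=k + 6, C(k)=k - 3/7.
f must satisfy (k + 3)·f(k+1) − (k + 5)·f(k) = k - 3/7.
Bound: deg f ≤ 2.
A polynomial solution: f(k) = k*(3*k - 7)/28.
Get s_k = R·t_k = k*(3*k - 7)/(4*(k + 3)*(k + 4)) with R(k) = B(k−1)f(k)/C(k) = k*(k + 5)*(3*k - 7)/(4*(7*k - 3)).
Verify: (7*k - 3)/(k**3 + 12*k**2 + 47*k + 60) matches t_k.

s_k = k*(3*k - 7)/(4*(k + 3)*(k + 4))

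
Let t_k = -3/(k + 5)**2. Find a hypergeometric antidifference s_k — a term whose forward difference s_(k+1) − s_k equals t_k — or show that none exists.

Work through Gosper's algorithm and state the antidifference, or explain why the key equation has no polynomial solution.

t_(k+1)/t_k = (k + 5)**2/(k + 6)**2.
A = k**2 + 10*k + 25, B = k**2 + 12*k + 36, C = 1.
Need (k**2 + 10*k + 25)·f(k+1) − (k**2 + 10*k + 25)·f(k) = 1.
deg f ≤ 0 (via 2,2,0).
Put f(k) = c0: A·f(k+1) − B(k−1)·f(k) − C = -1; need -1 = 0 — inconsistent ⇒ no f, not summable.

no hypergeometric antidifference exists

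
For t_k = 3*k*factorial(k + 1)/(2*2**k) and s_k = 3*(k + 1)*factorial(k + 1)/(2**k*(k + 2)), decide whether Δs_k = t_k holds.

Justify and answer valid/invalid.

s_(k+1) = 3*(k + 2)*factorial(k + 2)/(2*2**k*(k + 3))
s_(k+1) − s_k = 3*(k**3 + 4*k**2 + 4*k + 2)*factorial(k + 1)/(2*2**k*(k + 2)*(k + 3))
(s_(k+1) − s_k) − t_k = -3*(k**2 + 2*k - 2)*factorial(k + 1)/(2*2**k*(k + 2)*(k + 3))

Invalid: residual -3*(k**2 + 2*k - 2)*factorial(k + 1)/(2*2**k*(k + 2)*(k + 3)) ≠ 0.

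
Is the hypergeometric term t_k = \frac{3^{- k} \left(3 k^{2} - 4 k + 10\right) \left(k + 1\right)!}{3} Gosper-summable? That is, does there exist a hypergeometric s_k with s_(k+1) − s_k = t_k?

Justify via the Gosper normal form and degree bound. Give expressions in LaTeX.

Yes. s_k = 3^{- k} \left(3 k - 4\right) \left(k + 1\right)!.

r(k) = (k + 2)*(-4*k + 3*(k + 1)**2 + 6)/(3*(3*k**2 - 4*k + 10)) after simplifying.
So A=k/3 + 2/3 and B=1, with C=k**2 - 4*k/3 + 10/3.
Solve (k/3 + 2/3)·f(k+1) − (1)·f(k) = k**2 - 4*k/3 + 10/3.
From deg A=1, deg B=0, deg C=2: d=1.
Solving with deg f ≤ 1: f(k) = 3*k - 4.
R(k) = B(k−1)·f(k)/C(k) = 3*(3*k - 4)/(3*k**2 - 4*k + 10); s_k = R·t_k = (3*k - 4)*factorial(k + 1)/3**k.
Δs = (3*k**2 - 4*k + 10)*factorial(k + 1)/(3*3**k), as required.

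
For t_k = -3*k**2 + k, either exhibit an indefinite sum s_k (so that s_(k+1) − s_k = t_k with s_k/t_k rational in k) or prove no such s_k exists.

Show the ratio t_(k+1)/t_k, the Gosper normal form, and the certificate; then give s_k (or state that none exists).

The ratio is (-k + 3*(k + 1)**2 - 1)/(k*(3*k - 1)).
A = 1, B = 1, C = k**2 - k/3.
Solve (1)·f(k+1) − (1)·f(k) = k**2 - k/3.
From deg A=0, deg B=0, deg C=2: d=3.
Coefficient equations give f(k) = k*(k - 1)**2/3.
So s_k = (B(k−1)f/C)·t_k = ((k - 1)**2/(3*k - 1))·t_k = k*(-k**2 + 2*k - 1).
Check: Δs_k = k*(1 - 3*k). ✓

s_k = k*(-k**2 + 2*k - 1)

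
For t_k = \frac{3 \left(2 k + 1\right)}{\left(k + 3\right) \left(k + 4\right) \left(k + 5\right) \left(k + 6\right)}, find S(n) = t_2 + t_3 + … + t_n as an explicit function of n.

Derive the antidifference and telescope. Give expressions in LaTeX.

S(n) = \frac{n^{3} + 15 n^{2} + 11 n - 27}{21 \left(n^{3} + 15 n^{2} + 74 n + 120\right)}

Compute t_(k+1)/t_k: get (k + 3)*(2*k + 3)/((k + 7)*(2*k + 1)).
Take A(k)=k + 3, B(k)=k + 7, C(k)=k + 1/2.
f must satisfy (k + 3)·f(k+1) − (k + 6)·f(k) = k + 1/2.
Degrees (1,1,1) ⇒ d ≤ 3.
Match coefficients ⇒ f(k) = k*(k**2 + 12*k + 2)/90.
R(k) = B(k−1)·f(k)/C(k) = k*(k + 6)*(k**2 + 12*k + 2)/(45*(2*k + 1)); s_k = R·t_k = k*(k**2 + 12*k + 2)/(15*(k + 3)*(k + 4)*(k + 5)).
Verify: 3*(2*k + 1)/(k**4 + 18*k**3 + 119*k**2 + 342*k + 360) matches t_k.
Σ_(k=2)^n t_k = s_(n+1) − s_(2) = ((n**3 + 15*n**2 + 29*n + 15)/(15*(n**3 + 15*n**2 + 74*n + 120))) − (2/105), i.e. (n**3 + 15*n**2 + 11*n - 27)/(21*(n**3 + 15*n**2 + 74*n + 120)).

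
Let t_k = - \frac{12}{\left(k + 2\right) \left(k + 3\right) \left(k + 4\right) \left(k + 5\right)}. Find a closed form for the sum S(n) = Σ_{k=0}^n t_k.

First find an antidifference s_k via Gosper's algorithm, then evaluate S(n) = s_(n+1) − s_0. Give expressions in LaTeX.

S(n) = \frac{- n^{3} - 12 n^{2} - 47 n - 36}{6 \left(n^{3} + 12 n^{2} + 47 n + 60\right)}

Compute t_(k+1)/t_k: get (k + 2)/(k + 6).
A = k + 2, B = k + 6, C = 1.
f must satisfy (k + 2)·f(k+1) − (k + 5)·f(k) = 1.
Degrees (1,1,0) ⇒ d ≤ 3.
Solving with deg f ≤ 3: f(k) = k*(k**2 + 9*k + 26)/72.
R(k) = B(k−1)·f(k)/C(k) = k*(k + 5)*(k**2 + 9*k + 26)/72; s_k = R·t_k = k*(-k**2 - 9*k - 26)/(6*(k + 2)*(k + 3)*(k + 4)).
Verify: -12/(k**4 + 14*k**3 + 71*k**2 + 154*k + 120) matches t_k.
Evaluate: s_(n+1) = (-n**3 - 12*n**2 - 47*n - 36)/(6*(n**3 + 12*n**2 + 47*n + 60)); subtract s_(0) = 0 ⇒ S(n) = (-n**3 - 12*n**2 - 47*n - 36)/(6*(n**3 + 12*n**2 + 47*n + 60)).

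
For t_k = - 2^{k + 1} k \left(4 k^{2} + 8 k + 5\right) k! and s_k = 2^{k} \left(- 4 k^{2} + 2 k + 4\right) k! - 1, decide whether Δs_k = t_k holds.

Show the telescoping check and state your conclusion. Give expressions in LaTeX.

s_(k+1) = 2**(k + 1)*(2*k - 4*(k + 1)**2 + 6)*factorial(k + 1) - 1
s_(k+1) − s_k = -2**(k + 1)*k*(4*k**2 + 8*k + 5)*factorial(k)
(s_(k+1) − s_k) − t_k = 0

valid; difference matches t_k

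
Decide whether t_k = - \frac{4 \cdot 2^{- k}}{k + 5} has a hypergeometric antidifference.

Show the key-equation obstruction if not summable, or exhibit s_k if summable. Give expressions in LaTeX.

No — negative degree bound, so no certificate f.

r(k) = (k + 5)/(2*(k + 6)) after simplifying.
A = k/2 + 5/2, B = k + 6, C = 1.
Set up (k/2 + 5/2)·f(k+1) − (k + 5)·f(k) − (1) = 0.
Degrees (1,1,0) ⇒ d ≤ -1.
Negative degree bound (-1): no f exists, t_k not Gosper-summable.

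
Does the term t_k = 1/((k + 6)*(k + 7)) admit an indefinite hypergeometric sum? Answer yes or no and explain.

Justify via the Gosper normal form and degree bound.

Yes. s_k = k/(6*(k + 6)).

Ratio r(k) = (k + 6)/(k + 8).
Gosper form: A/B · C(k+1)/C(k) with A=k + 6, B=k + 8, C=1.
f must satisfy (k + 6)·f(k+1) − (k + 7)·f(k) = 1.
Degrees (1,1,0) ⇒ d ≤ 1.
Solve for f: f(k) = k/6 (degree 1 ≤ 1).
Get s_k = R·t_k = k/(6*(k + 6)) with R(k) = B(k−1)f(k)/C(k) = k*(k + 7)/6.
s_(k+1) − s_k = 1/(k**2 + 13*k + 42) = t_k.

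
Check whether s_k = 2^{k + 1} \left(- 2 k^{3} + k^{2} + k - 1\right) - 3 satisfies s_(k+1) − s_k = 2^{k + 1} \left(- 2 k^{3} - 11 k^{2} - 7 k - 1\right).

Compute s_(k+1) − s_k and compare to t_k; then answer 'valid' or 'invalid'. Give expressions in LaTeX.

valid (s_(k+1) − s_k reduces to t_k)

s_(k+1) = 2**(k + 2)*(k - 2*(k + 1)**3 + (k + 1)**2) - 3
s_(k+1) − s_k = 2**(k + 1)*(-2*k**3 - 11*k**2 - 7*k - 1)
(s_(k+1) − s_k) − t_k = 0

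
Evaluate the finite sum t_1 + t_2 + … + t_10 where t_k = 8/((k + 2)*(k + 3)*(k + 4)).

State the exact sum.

Σ = 85/273

Compute t_(k+1)/t_k: get (k + 2)/(k + 5).
Normal form (A,B,C) = (k + 2, k + 5, 1).
Key eq: (k + 2)·f(k+1) = (k + 4)·f(k) + (1).
deg f ≤ 2 (via 1,1,0).
Solve for f: f(k) = k*(k + 5)/12 (degree 2 ≤ 2).
R(k) = B(k−1)·f(k)/C(k) = k*(k + 4)*(k + 5)/12; s_k = R·t_k = 2*k*(k + 5)/(3*(k + 2)*(k + 3)).
Check: Δs_k = 8/(k**3 + 9*k**2 + 26*k + 24). ✓
Σ_(k=1)^(10) t_k = s_(11) − s_(1) = 176/273 − (1/3) = 85/273.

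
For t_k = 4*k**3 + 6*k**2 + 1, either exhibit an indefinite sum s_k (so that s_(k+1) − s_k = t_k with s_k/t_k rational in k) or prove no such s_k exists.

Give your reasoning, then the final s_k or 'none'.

s_k = k*(k**3 - 2*k + 2)

t_(k+1)/t_k = (4*(k + 1)**3 + 6*(k + 1)**2 + 1)/(4*k**3 + 6*k**2 + 1).
Gosper form: A/B · C(k+1)/C(k) with A=1, B=1, C=k**3 + 3*k**2/2 + 1/4.
Set up (1)·f(k+1) − (1)·f(k) − (k**3 + 3*k**2/2 + 1/4) = 0.
d = 4 from the (0,0,3) case.
Coefficient equations give f(k) = k*(k**3 - 2*k + 2)/4.
Then R = B(k−1)f/C = k*(k**3 - 2*k + 2)/(4*k**3 + 6*k**2 + 1), so s_k = R(k)·t_k = k*(k**3 - 2*k + 2).
s_(k+1) − s_k = 4*k**3 + 6*k**2 + 1 = t_k.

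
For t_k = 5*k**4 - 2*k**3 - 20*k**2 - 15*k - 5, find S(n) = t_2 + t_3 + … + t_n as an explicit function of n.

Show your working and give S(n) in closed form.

S(n) = n**5 + 2*n**4 - 6*n**3 - 18*n**2 - 16*n + 37

Compute t_(k+1)/t_k: get (5*k**4 + 18*k**3 + 4*k**2 - 41*k - 37)/(5*k**4 - 2*k**3 - 20*k**2 - 15*k - 5).
Factor: A=1; B=1; C=k**4 - 2*k**3/5 - 4*k**2 - 3*k - 1.
Key eq: (1)·f(k+1) = (1)·f(k) + (k**4 - 2*k**3/5 - 4*k**2 - 3*k - 1).
deg f ≤ 5 (via 0,0,4).
Coefficient equations give f(k) = k*(k**4 - 3*k**3 - 4*k**2 + 2*k - 1)/5.
So s_k = (B(k−1)f/C)·t_k = (k*(k**4 - 3*k**3 - 4*k**2 + 2*k - 1)/(5*k**4 - 2*k**3 - 20*k**2 - 15*k - 5))·t_k = k*(k**4 - 3*k**3 - 4*k**2 + 2*k - 1).
Check: Δs_k = 5*k**4 - 2*k**3 - 20*k**2 - 15*k - 5. ✓
Telescope: S(n) = s_(n+1) − s_(2) = n**5 + 2*n**4 - 6*n**3 - 18*n**2 - 16*n - 5 − (-42) = n**5 + 2*n**4 - 6*n**3 - 18*n**2 - 16*n + 37.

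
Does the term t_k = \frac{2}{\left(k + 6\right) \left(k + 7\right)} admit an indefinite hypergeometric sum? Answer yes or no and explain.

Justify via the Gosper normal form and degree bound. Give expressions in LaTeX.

Yes. s_k = \frac{k}{3 \left(k + 6\right)}.

The ratio is (k + 6)/(k + 8).
Factor: A=k + 6; B=k + 8; C=1.
f must satisfy (k + 6)·f(k+1) − (k + 7)·f(k) = 1.
From deg A=1, deg B=1, deg C=0: d=1.
Solving with deg f ≤ 1: f(k) = k/6.
R(k) = B(k−1)·f(k)/C(k) = k*(k + 7)/6; s_k = R·t_k = k/(3*(k + 6)).
Check: Δs_k = 2/(k**2 + 13*k + 42). ✓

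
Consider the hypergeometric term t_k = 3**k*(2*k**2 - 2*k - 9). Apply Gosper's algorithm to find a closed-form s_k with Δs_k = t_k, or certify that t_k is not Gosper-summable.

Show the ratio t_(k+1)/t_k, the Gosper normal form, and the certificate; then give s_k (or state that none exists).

Ratio r(k) = 3*(2*k**2 + 2*k - 9)/(2*k**2 - 2*k - 9).
Gosper form: A/B · C(k+1)/C(k) with A=3, B=1, C=k**2 - k - 9/2.
Set up (3)·f(k+1) − (1)·f(k) − (k**2 - k - 9/2) = 0.
d = 2 from the (0,0,2) case.
Solving with deg f ≤ 2: f(k) = k*(k - 4)/2.
So s_k = (B(k−1)f/C)·t_k = (k*(k - 4)/(2*k**2 - 2*k - 9))·t_k = 3**k*k*(k - 4).
s_(k+1) − s_k = 3**k*(2*k**2 - 2*k - 9) = t_k.

s_k = 3**k*k*(k - 4)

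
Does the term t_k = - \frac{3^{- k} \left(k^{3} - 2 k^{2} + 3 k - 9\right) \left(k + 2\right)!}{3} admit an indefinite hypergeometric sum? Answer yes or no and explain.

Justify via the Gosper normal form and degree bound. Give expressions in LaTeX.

r(k) = (k**4 + 4*k**3 + 5*k**2 - k - 21)/(3*(k**3 - 2*k**2 + 3*k - 9)) after simplifying.
Factor: A=k/3 + 1; B=1; C=k**3 - 2*k**2 + 3*k - 9.
Key eq: (k/3 + 1)·f(k+1) = (1)·f(k) + (k**3 - 2*k**2 + 3*k - 9).
From deg A=1, deg B=0, deg C=3: d=2.
Coefficient equations give f(k) = 3*k*(k - 4).
R(k) = B(k−1)·f(k)/C(k) = 3*k*(k - 4)/(k**3 - 2*k**2 + 3*k - 9); s_k = R·t_k = -k*(k - 4)*factorial(k + 2)/3**k.
s_(k+1) − s_k = -(k**3 - 2*k**2 + 3*k - 9)*factorial(k + 2)/(3*3**k) = t_k.

Yes. s_k = - 3^{- k} k \left(k - 4\right) \left(k + 2\right)!.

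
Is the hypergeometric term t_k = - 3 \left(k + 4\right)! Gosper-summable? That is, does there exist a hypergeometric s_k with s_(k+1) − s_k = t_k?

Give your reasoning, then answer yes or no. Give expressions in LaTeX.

Step 1: r(k) = k + 5.
Take A(k)=k + 5, B(k)=1, C(k)=1.
Solve (k + 5)·f(k+1) − (1)·f(k) = 1.
d = -1 from the (1,0,0) case.
d = -1 < 0 ⇒ no nonzero polynomial f; not summable.

No; the degree bound rules out any f.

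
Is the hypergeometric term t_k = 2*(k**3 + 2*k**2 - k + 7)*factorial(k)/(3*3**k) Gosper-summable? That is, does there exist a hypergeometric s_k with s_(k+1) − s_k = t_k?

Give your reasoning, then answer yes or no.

Yes. s_k = 2*(k**2 + 2*k - 2)*factorial(k)/3**k.

Ratio r(k) = (k + 1)*(-k + (k + 1)**3 + 2*(k + 1)**2 + 6)/(3*(k**3 + 2*k**2 - k + 7)).
A = k/3 + 1/3, B = 1, C = k**3 + 2*k**2 - k + 7.
f must satisfy (k/3 + 1/3)·f(k+1) − (1)·f(k) = k**3 + 2*k**2 - k + 7.
From deg A=1, deg B=0, deg C=3: d=2.
Coefficient equations give f(k) = 3*(k**2 + 2*k - 2).
Certificate R = B(k−1)f/C = 3*(k**2 + 2*k - 2)/(k**3 + 2*k**2 - k + 7) gives s_k = 2*(k**2 + 2*k - 2)*factorial(k)/3**k.
s_(k+1) − s_k = 2*(k**3 + 2*k**2 - k + 7)*factorial(k)/(3*3**k) = t_k.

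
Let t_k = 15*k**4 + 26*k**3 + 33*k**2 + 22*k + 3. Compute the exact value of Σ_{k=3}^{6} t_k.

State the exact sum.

The ratio is (15*k**4 + 86*k**3 + 201*k**2 + 226*k + 99)/(15*k**4 + 26*k**3 + 33*k**2 + 22*k + 3).
Take A(k)=1, B(k)=1, C(k)=k**4 + 26*k**3/15 + 11*k**2/5 + 22*k/15 + 1/5.
Key eq: (1)·f(k+1) = (1)·f(k) + (k**4 + 26*k**3/15 + 11*k**2/5 + 22*k/15 + 1/5).
Bound: deg f ≤ 5.
Solve for f: f(k) = k*(3*k**4 - k**3 + 3*k**2 + k - 3)/15 (degree 5 ≤ 5).
Then R = B(k−1)f/C = k*(3*k**4 - k**3 + 3*k**2 + k - 3)/(15*k**4 + 26*k**3 + 33*k**2 + 22*k + 3), so s_k = R(k)·t_k = k*(3*k**4 - k**3 + 3*k**2 + k - 3).
Check: Δs_k = 15*k**4 + 26*k**3 + 33*k**2 + 22*k + 3. ✓
Evaluate s at k=7 and k=3: 49077 and 729; difference 48348.

Σ = 48348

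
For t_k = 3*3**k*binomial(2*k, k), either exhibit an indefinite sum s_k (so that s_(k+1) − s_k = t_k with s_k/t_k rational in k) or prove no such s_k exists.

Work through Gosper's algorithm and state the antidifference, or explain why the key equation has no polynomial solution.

no hypergeometric antidifference exists

The ratio is 6*(2*k + 1)/(k + 1).
Take A(k)=12*k + 6, B(k)=k + 1, C(k)=1.
Set up (12*k + 6)·f(k+1) − (k)·f(k) − (1) = 0.
d = -1 from the (1,1,0) case.
Negative degree bound (-1): no f exists, t_k not Gosper-summable.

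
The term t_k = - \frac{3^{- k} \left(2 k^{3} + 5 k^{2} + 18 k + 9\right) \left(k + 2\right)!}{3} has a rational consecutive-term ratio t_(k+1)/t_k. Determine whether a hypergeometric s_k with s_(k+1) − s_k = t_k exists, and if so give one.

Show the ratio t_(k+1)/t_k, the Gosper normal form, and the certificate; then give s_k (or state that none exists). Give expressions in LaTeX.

Step 1: r(k) = (2*k**4 + 17*k**3 + 67*k**2 + 136*k + 102)/(3*(2*k**3 + 5*k**2 + 18*k + 9)).
Normal form (A,B,C) = (k/3 + 1, 1, k**3 + 5*k**2/2 + 9*k + 9/2).
f must satisfy (k/3 + 1)·f(k+1) − (1)·f(k) = k**3 + 5*k**2/2 + 9*k + 9/2.
Degrees (1,0,3) ⇒ d ≤ 2.
Solve for f: f(k) = 3*(2*k**2 + k + 3)/2 (degree 2 ≤ 2).
R(k) = B(k−1)·f(k)/C(k) = 3*(2*k**2 + k + 3)/(2*k**3 + 5*k**2 + 18*k + 9); s_k = R·t_k = -(2*k**2 + k + 3)*factorial(k + 2)/3**k.
Verify: -(2*k**3 + 5*k**2 + 18*k + 9)*factorial(k + 2)/(3*3**k) matches t_k.

s_k = - 3^{- k} \left(2 k^{2} + k + 3\right) \left(k + 2\right)!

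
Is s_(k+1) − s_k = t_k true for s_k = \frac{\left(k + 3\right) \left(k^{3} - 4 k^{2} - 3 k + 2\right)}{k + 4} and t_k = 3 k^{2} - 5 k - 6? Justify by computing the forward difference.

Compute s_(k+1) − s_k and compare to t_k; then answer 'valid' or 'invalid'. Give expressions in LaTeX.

Invalid: residual \frac{- 2 k^{3} - 11 k^{2} + 23 k + 26}{k^{2} + 9 k + 20} ≠ 0.

s_(k+1) = (k**4 + 3*k**3 - 12*k**2 - 36*k - 16)/(k + 5)
s_(k+1) − s_k = (3*k**4 + 20*k**3 - 2*k**2 - 131*k - 94)/(k**2 + 9*k + 20)
(s_(k+1) − s_k) − t_k = (-2*k**3 - 11*k**2 + 23*k + 26)/(k**2 + 9*k + 20)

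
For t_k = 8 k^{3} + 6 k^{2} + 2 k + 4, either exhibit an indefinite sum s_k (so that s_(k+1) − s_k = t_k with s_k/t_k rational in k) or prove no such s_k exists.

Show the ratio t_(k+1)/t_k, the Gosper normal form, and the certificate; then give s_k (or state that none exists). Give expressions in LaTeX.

s_k = 2 k \left(k^{3} - k^{2} + 2\right)

Compute t_(k+1)/t_k: get (4*k**3 + 15*k**2 + 19*k + 10)/(4*k**3 + 3*k**2 + k + 2).
So A=1 and B=1, with C=k**3 + 3*k**2/4 + k/4 + 1/2.
f must satisfy (1)·f(k+1) − (1)·f(k) = k**3 + 3*k**2/4 + k/4 + 1/2.
Degrees (0,0,3) ⇒ d ≤ 4.
Match coefficients ⇒ f(k) = k*(k + 1)*(k**2 - 2*k + 2)/4.
R(k) = B(k−1)·f(k)/C(k) = k*(k**2 - 2*k + 2)/(4*k**2 - k + 2); s_k = R·t_k = 2*k*(k**3 - k**2 + 2).
s_(k+1) − s_k = 8*k**3 + 6*k**2 + 2*k + 4 = t_k.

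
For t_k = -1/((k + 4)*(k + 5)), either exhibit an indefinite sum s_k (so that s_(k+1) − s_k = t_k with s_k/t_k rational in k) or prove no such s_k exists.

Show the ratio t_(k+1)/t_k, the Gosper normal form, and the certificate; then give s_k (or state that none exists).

Compute t_(k+1)/t_k: get (k + 4)/(k + 6).
Normal form (A,B,C) = (k + 4, k + 6, 1).
f must satisfy (k + 4)·f(k+1) − (k + 5)·f(k) = 1.
Bound: deg f ≤ 1.
Solve for f: f(k) = k/4 (degree 1 ≤ 1).
R(k) = B(k−1)·f(k)/C(k) = k*(k + 5)/4; s_k = R·t_k = -k/(4*k + 16).
Check: Δs_k = -1/(k**2 + 9*k + 20). ✓

s_k = -k/(4*k + 16)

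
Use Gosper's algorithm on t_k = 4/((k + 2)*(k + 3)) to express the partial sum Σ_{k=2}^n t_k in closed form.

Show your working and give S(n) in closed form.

The ratio is (k + 2)/(k + 4).
Take A(k)=k + 2, B(k)=k + 4, C(k)=1.
Set up (k + 2)·f(k+1) − (k + 3)·f(k) − (1) = 0.
Bound: deg f ≤ 1.
A polynomial solution: f(k) = k/2.
Then R = B(k−1)f/C = k*(k + 3)/2, so s_k = R(k)·t_k = 2*k/(k + 2).
Verify: 4/(k**2 + 5*k + 6) matches t_k.
Σ_(k=2)^n t_k = s_(n+1) − s_(2) = (2*(n + 1)/(n + 3)) − (1), i.e. (n - 1)/(n + 3).

S(n) = (n - 1)/(n + 3)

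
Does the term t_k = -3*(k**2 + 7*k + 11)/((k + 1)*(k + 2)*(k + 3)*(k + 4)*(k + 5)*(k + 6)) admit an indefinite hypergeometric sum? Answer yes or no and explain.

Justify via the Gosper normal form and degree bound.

The ratio is (k + 1)*(7*k + (k + 1)**2 + 18)/((k + 7)*(k**2 + 7*k + 11)).
Gosper form: A/B · C(k+1)/C(k) with A=k + 1, B=k + 7, C=k**2 + 7*k + 11.
Key eq: (k + 1)·f(k+1) = (k + 6)·f(k) + (k**2 + 7*k + 11).
d = 5 from the (1,1,2) case.
A polynomial solution: f(k) = k*(k + 2)*(k + 4)*(k**2 + 9*k + 23)/45.
R(k) = B(k−1)·f(k)/C(k) = k*(k + 2)*(k + 4)*(k + 6)*(k**2 + 9*k + 23)/(45*(k**2 + 7*k + 11)); s_k = R·t_k = k*(-k**2 - 9*k - 23)/(15*(k**3 + 9*k**2 + 23*k + 15)).
Check: Δs_k = 3*(-k**2 - 7*k - 11)/(k**6 + 21*k**5 + 175*k**4 + 735*k**3 + 1624*k**2 + 1764*k + 720). ✓

Yes. s_k = k*(-k**2 - 9*k - 23)/(15*(k**3 + 9*k**2 + 23*k + 15)).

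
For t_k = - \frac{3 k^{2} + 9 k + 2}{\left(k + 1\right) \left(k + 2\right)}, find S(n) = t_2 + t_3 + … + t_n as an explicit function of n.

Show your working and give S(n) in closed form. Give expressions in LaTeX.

The ratio is (k + 1)*(9*k + 3*(k + 1)**2 + 11)/((k + 3)*(3*k**2 + 9*k + 2)).
Factor: A=k + 1; B=k + 3; C=k**2 + 3*k + 2/3.
Need (k + 1)·f(k+1) − (k + 2)·f(k) = k**2 + 3*k + 2/3.
Degrees (1,1,2) ⇒ d ≤ 2.
A polynomial solution: f(k) = k*(3*k - 1)/3.
Get s_k = R·t_k = k*(1 - 3*k)/(k + 1) with R(k) = B(k−1)f(k)/C(k) = k*(k + 2)*(3*k - 1)/(3*k**2 + 9*k + 2).
Check: Δs_k = (-3*k**2 - 9*k - 2)/(k**2 + 3*k + 2). ✓
Evaluate: s_(n+1) = (-3*n**2 - 5*n - 2)/(n + 2); subtract s_(2) = -10/3 ⇒ S(n) = (-9*n**2 - 5*n + 14)/(3*(n + 2)).

S(n) = \frac{- 9 n^{2} - 5 n + 14}{3 \left(n + 2\right)}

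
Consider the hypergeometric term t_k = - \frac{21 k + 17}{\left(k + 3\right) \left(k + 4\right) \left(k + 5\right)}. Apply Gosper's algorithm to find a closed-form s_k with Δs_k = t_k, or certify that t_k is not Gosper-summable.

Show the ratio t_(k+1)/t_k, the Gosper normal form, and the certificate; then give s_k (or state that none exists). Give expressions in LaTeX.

s_k = \frac{k \left(- 10 k - 7\right)}{3 \left(k + 3\right) \left(k + 4\right)}

t_(k+1)/t_k = (k + 3)*(21*k + 38)/((k + 6)*(21*k + 17)).
Normal form (A,B,C) = (k + 3, k + 6, k + 17/21).
Solve (k + 3)·f(k+1) − (k + 5)·f(k) = k + 17/21.
From deg A=1, deg B=1, deg C=1: d=2.
A polynomial solution: f(k) = k*(10*k + 7)/63.
So s_k = (B(k−1)f/C)·t_k = (k*(k + 5)*(10*k + 7)/(3*(21*k + 17)))·t_k = k*(-10*k - 7)/(3*(k + 3)*(k + 4)).
Verify: (-21*k - 17)/(k**3 + 12*k**2 + 47*k + 60) matches t_k.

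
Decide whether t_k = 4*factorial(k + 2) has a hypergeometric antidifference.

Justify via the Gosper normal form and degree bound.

Step 1: r(k) = k + 3.
A = k + 3, B = 1, C = 1.
Solve (k + 3)·f(k+1) − (1)·f(k) = 1.
d = -1 from the (1,0,0) case.
Bound -1 < 0, so the key equation has no polynomial solution.

No — t_k has no hypergeometric antidifference.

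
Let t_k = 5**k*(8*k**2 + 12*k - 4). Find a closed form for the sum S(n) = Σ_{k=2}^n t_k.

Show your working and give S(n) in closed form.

Compute t_(k+1)/t_k: get 5*(2*k**2 + 7*k + 4)/(2*k**2 + 3*k - 1).
A = 5, B = 1, C = k**2 + 3*k/2 - 1/2.
Set up (5)·f(k+1) − (1)·f(k) − (k**2 + 3*k/2 - 1/2) = 0.
From deg A=0, deg B=0, deg C=2: d=2.
Match coefficients ⇒ f(k) = (2*k**2 - 2*k - 1)/8.
Get s_k = R·t_k = 5**k*(2*k**2 - 2*k - 1) with R(k) = B(k−1)f(k)/C(k) = (2*k**2 - 2*k - 1)/(4*(2*k**2 + 3*k - 1)).
s_(k+1) − s_k = 5**k*(8*k**2 + 12*k - 4) = t_k.
s_(n+1) = 5**(n + 1)*(2*n**2 + 2*n - 1) and s_(2) = 75, so S(n) = 10*5**n*n**2 + 10*5**n*n - 5*5**n - 75.

S(n) = 10*5**n*n**2 + 10*5**n*n - 5*5**n - 75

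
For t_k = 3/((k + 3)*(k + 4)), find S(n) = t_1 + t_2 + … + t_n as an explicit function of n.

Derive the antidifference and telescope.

S(n) = 3*n/(4*(n + 4))

Ratio r(k) = (k + 3)/(k + 5).
Take A(k)=k + 3, B(k)=k + 5, C(k)=1.
Need (k + 3)·f(k+1) − (k + 4)·f(k) = 1.
deg f ≤ 1 (via 1,1,0).
Solving with deg f ≤ 1: f(k) = k/3.
Get s_k = R·t_k = k/(k + 3) with R(k) = B(k−1)f(k)/C(k) = k*(k + 4)/3.
Verify: 3/(k**2 + 7*k + 12) matches t_k.
Telescope: S(n) = s_(n+1) − s_(1) = (n + 1)/(n + 4) − (1/4) = 3*n/(4*(n + 4)).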